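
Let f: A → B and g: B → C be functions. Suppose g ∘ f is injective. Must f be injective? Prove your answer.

injective

Suppose f(a) = f(b). Applying g: (g ∘ f)(a) = (g ∘ f)(b). Since g ∘ f is injective, a = b. Thus f is injective.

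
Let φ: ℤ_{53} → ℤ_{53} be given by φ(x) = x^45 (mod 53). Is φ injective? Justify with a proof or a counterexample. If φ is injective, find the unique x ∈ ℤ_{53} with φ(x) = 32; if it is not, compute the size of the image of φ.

Since 53 is prime, the nonzero elements of ℤ_{53} form a cyclic group of order 52.
As gcd(45, 52) = 1, raising to the 45th power is a bijection on this group: if s^45 ≡ t^45 then (st^{−1})^45 = 1, and the only element of order dividing gcd(45, 52) = 1 is 1, so s = t.
With φ(0) = 0 this makes φ injective on all of ℤ_{53}, hence bijective (finite equal-size domain and codomain). In particular φ is injective.
Since φ is injective, we find the preimage of 32. The inverse of x ↦ x^45 on (ℤ_{53})^× is x ↦ x^37, because 45·37 = 1665 = 32·52 + 1 ≡ 1 (mod 52) and x^{52} = 1 for x ≠ 0 (Fermat). So φ⁻¹(32) = 32^37 mod 53.
Repeated squaring mod 53: 32^1 ≡ 32, 32^2 ≡ 32² = 1024 ≡ 17, 32^4 ≡ 17² = 289 ≡ 24, 32^8 ≡ 24² = 576 ≡ 46, 32^16 ≡ 46² = 2116 ≡ 49, 32^32 ≡ 49² = 2401 ≡ 16. Since 37 = 32 + 4 + 1, 32^37 ≡ 16·24·32: 16·24 = 384 ≡ 13, then 13·32 = 416 ≡ 45. So 32^37 ≡ 45 (mod 53).
Hence φ⁻¹(32) = 45.

45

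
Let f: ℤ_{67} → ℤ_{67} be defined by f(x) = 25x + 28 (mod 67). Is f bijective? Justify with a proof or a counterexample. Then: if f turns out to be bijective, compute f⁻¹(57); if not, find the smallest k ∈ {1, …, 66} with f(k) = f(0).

If f(u) = f(v), then 25u ≡ 25v (mod 67). Because gcd(25, 67) = 1, we may cancel 25 to get u ≡ v (mod 67).
We now compute 25⁻¹ mod 67 explicitly. Euclid's algorithm: 67 = 2·25 + 17, 25 = 1·17 + 8, 17 = 2·8 + 1; back-substituting gives 1 = 59·25 − 22·67, so 25⁻¹ ≡ 59 (mod 67).
For any y ∈ ℤ_{67}, x = 59(y − 28) mod 67 satisfies f(x) = 25·59(y − 28) + 28 ≡ y (since 25·59 ≡ 1 mod 67). So every y has a preimage.
Hence f is bijective.
Since f is bijective, we find f⁻¹(57): we need 25x ≡ 57 − 28 ≡ 29 (mod 67). Using 25⁻¹ = 59: x ≡ 59·29 = 1711 = 25·67 + 36, so x = 36.
Check: f(36) = 25·36 + 28 = 928 = 13·67 + 57 ≡ 57 (mod 67).

36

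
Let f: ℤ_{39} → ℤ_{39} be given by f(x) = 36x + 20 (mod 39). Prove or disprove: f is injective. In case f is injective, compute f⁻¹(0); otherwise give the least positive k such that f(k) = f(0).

We have gcd(36, 39) = 3 > 1. Taking s = 0 and t = 13: f(0) = 20 and f(13) = 36·13 + 20 = 488 ≡ 20 (mod 39).
So f(0) = f(13) while 0 ≠ 13, hence f is not injective.
Since f is not injective, we find the least positive k with f(k) = f(0): this means 36k ≡ 0 (mod 39), i.e. 39 ∣ 36k. Since gcd(36, 39) = 3, dividing through by 3 this holds exactly when 13 ∣ 12k, and as gcd(12, 13) = 1, exactly when 13 ∣ k.
The smallest positive such k is 13.

13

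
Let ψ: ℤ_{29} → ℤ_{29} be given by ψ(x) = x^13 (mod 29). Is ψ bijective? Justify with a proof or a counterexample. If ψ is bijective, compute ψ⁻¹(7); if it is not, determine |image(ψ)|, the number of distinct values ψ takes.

Since 29 is prime, the nonzero elements of ℤ_{29} form a cyclic group of order 28.
As gcd(13, 28) = 1, raising to the 13th power is a bijection on this group: if s^13 ≡ t^13 then (st^{−1})^13 = 1, and the only element of order dividing gcd(13, 28) = 1 is 1, so s = t.
With ψ(0) = 0 this makes ψ injective on all of ℤ_{29}, hence bijective (finite equal-size domain and codomain). In particular ψ is bijective.
Since ψ is bijective, we find the preimage of 7. The inverse of x ↦ x^13 on (ℤ_{29})^× is x ↦ x^13, because 13·13 = 169 = 6·28 + 1 ≡ 1 (mod 28) and x^{28} = 1 for x ≠ 0 (Fermat). So ψ⁻¹(7) = 7^13 mod 29.
Repeated squaring mod 29: 7^1 ≡ 7, 7^2 ≡ 7² = 49 ≡ 20, 7^4 ≡ 20² = 400 ≡ 23, 7^8 ≡ 23² = 529 ≡ 7. Since 13 = 8 + 4 + 1, 7^13 ≡ 7·23·7: 7·23 = 161 ≡ 16, then 16·7 = 112 ≡ 25. So 7^13 ≡ 25 (mod 29).
Hence ψ⁻¹(7) = 25.

25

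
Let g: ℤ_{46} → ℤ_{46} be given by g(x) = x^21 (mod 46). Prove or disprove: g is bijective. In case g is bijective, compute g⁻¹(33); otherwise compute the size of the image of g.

Computing x^21 mod 46 for each x (by repeated squaring, reducing mod 46 at every step), the values g(0), g(1), …, g(45) are: 0, 1, 12, 31, 6, 37, 4, 33, 26, 41, 30, 21, 2, 39, 28, 43, 36, 19, 32, 17, 38, 11, 22, 23, 24, 35, 8, 29, 14, 27, 10, 3, 18, 7, 44, 25, 16, 5, 20, 13, 42, 9, 40, 15, 34, 45.
Every element of ℤ_{46} appears exactly once in this list, so g is a bijection, and in particular bijective.
Since g is bijective, we read off the preimage of 33 from the same table: g(7) = 33, so g⁻¹(33) = 7.

7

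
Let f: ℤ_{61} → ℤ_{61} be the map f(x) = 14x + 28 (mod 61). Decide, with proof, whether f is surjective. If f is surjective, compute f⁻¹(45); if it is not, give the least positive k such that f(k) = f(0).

Since gcd(14, 61) = 1, 14 is invertible modulo 61. Euclid's algorithm: 61 = 4·14 + 5, 14 = 2·5 + 4, 5 = 1·4 + 1; back-substituting gives 1 = 48·14 − 11·61, so 14⁻¹ ≡ 48 (mod 61).
For any y ∈ ℤ_{61}, x = 48(y − 28) mod 61 satisfies f(x) = 14·48(y − 28) + 28 ≡ y (since 14·48 ≡ 1 mod 61). So every y has a preimage.
Hence f is surjective.
Since f is surjective, we find f⁻¹(45): we need 14x ≡ 45 − 28 ≡ 17 (mod 61). Using 14⁻¹ = 48: x ≡ 48·17 = 816 = 13·61 + 23, so x = 23.
Check: f(23) = 14·23 + 28 = 350 = 5·61 + 45 ≡ 45 (mod 61).

23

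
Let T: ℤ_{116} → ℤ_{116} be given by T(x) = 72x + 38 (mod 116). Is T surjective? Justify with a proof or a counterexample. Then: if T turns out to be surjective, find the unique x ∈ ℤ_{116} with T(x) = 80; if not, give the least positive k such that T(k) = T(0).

29

By definition, surjectivity means every element of the codomain has a preimage under T.
Since gcd(72, 116) = 4, we have 72x ≡ 0 (mod 4) for all x, so T(x) ≡ 2 (mod 4).
But 0 ≢ 2 (mod 4), so 0 ∈ ℤ_{116} has no preimage. So T is not surjective.
Since T is not surjective, we find the least positive k with T(k) = T(0): this means 72k ≡ 0 (mod 116), i.e. 116 ∣ 72k. Since gcd(72, 116) = 4, dividing through by 4 this holds exactly when 29 ∣ 18k, and as gcd(18, 29) = 1, exactly when 29 ∣ k.
The smallest positive such k is 29.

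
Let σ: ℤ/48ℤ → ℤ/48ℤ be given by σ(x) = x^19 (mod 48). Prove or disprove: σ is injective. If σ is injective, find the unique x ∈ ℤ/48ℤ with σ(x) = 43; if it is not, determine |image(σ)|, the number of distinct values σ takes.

σ(0) = 0^19 = 0.
σ(6): Repeated squaring mod 48: 6^1 ≡ 6, 6^2 ≡ 6² = 36, 6^4 ≡ 36² = 1296 ≡ 0, 6^8 ≡ 0² = 0, 6^16 ≡ 0² = 0. Since 19 = 16 + 2 + 1, 6^19 ≡ 0·36·6: 0·36 = 0, then 0·6 = 0. So 6^19 ≡ 0 (mod 48).
So σ(0) = σ(6) = 0 while 0 ≠ 6, therefore σ is not injective.
Since σ is not injective, we determine |image(σ)|. Computing x^19 mod 48 for each x (by repeated squaring, reducing mod 48 at every step), the values σ(0), σ(1), …, σ(47) are: 0, 1, 32, 27, 16, 29, 0, 7, 32, 9, 16, 35, 0, 37, 32, 15, 16, 17, 0, 43, 32, 45, 16, 23, 0, 25, 32, 3, 16, 5, 0, 31, 32, 33, 16, 11, 0, 13, 32, 39, 16, 41, 0, 19, 32, 21, 16, 47.
The distinct values are {0, 1, 3, 5, 7, 9, 11, 13, 15, 16, 17, 19, 21, 23, 25, 27, 29, 31, 32, 33, 35, 37, 39, 41, 43, 45, 47}; there are 27 of them.

27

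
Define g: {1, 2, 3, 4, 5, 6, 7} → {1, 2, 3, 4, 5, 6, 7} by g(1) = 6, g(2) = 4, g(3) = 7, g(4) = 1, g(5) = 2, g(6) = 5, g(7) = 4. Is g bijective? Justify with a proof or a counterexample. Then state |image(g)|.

6

g(2) = 4 = g(7) with 2 ≠ 7, so g is not injective, hence not bijective.
The image of g is {1, 2, 4, 5, 6, 7}, which has 6 elements.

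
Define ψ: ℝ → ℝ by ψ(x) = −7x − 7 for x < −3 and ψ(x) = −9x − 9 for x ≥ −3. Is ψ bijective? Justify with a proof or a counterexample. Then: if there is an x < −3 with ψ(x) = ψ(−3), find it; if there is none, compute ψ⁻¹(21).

-25/7

Both pieces are strictly decreasing (slopes −7 and −9), so each is injective on its own interval.
The left piece maps (−∞, −3) onto (14, ∞); the right piece maps [−3, ∞) onto (−∞, 18].
These images overlap. In particular ψ(−3) = 18 (right piece), and solving −7x − 7 = 18 on the left piece gives x = −25/7 < −3.
So ψ(−25/7) = ψ(−3) with −25/7 ≠ −3, and ψ is not injective, hence not bijective. This x = −25/7 is the requested value below −3.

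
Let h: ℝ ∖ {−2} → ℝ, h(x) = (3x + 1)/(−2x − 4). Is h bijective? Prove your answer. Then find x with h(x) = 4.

If h(x) = −3/2, cross-multiplying gives −2(3x + 1) = 3(−2x − 4), which simplifies to −2 = −12 — false.  So −3/2 has no preimage and h is not surjective.
Thus h is not bijective.
Solving h(x) = 4: cross-multiplying gives 3x + 1 = 4(−2x − 4), which rearranges to 11x = −17, so x = −17/11.

-17/11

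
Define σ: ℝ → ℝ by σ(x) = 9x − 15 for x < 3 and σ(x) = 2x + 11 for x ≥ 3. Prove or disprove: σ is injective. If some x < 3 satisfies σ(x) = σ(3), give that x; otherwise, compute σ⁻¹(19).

Both pieces are strictly increasing (slopes 9 and 2), so each is injective on its own interval.
The left piece maps (−∞, 3) onto (−∞, 12); the right piece maps [3, ∞) onto [17, ∞).
These images are disjoint, so no value is attained by both pieces. Thus σ is injective.
Because the two images are disjoint, no x < 3 has σ(x) = σ(3), so we compute σ⁻¹(19): 19 lies in [17, ∞), so solve 2x + 11 = 19: x = (19 − 11)/2 = 4.

4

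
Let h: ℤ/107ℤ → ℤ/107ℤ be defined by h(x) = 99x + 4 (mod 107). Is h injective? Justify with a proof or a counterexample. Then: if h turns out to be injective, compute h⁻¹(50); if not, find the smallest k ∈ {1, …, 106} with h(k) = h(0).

If h(a) = h(b), then 99a ≡ 99b (mod 107). Because gcd(99, 107) = 1, we may cancel 99 to get a ≡ b (mod 107).
Therefore h is injective.
We now compute 99⁻¹ mod 107 explicitly. Euclid's algorithm: 107 = 1·99 + 8, 99 = 12·8 + 3, 8 = 2·3 + 2, 3 = 1·2 + 1; back-substituting gives 1 = 40·99 − 37·107, so 99⁻¹ ≡ 40 (mod 107).
Since h is injective, we compute h⁻¹(50): solve 99x + 4 ≡ 50 (mod 107), i.e. 99x ≡ 46 (mod 107).
Multiplying by 99⁻¹ = 40 gives x ≡ 40·46 = 1840 = 17·107 + 21 ≡ 21 (mod 107).
Check: h(21) = 99·21 + 4 = 2083 = 19·107 + 50 ≡ 50 (mod 107).

21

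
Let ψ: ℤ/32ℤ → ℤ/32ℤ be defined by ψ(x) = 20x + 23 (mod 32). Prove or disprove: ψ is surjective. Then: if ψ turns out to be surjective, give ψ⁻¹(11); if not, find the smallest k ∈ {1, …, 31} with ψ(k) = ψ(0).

8

Since gcd(20, 32) = 4, we have 20x ≡ 0 (mod 4) for all x, so ψ(x) ≡ 3 (mod 4).
But 0 ≢ 3 (mod 4), so 0 ∈ ℤ/32ℤ has no preimage. Therefore ψ is not surjective.
Since ψ is not surjective, we find the least positive k with ψ(k) = ψ(0): this means 20k ≡ 0 (mod 32), i.e. 32 ∣ 20k. Since gcd(20, 32) = 4, dividing through by 4 this holds exactly when 8 ∣ 5k, and as gcd(5, 8) = 1, exactly when 8 ∣ k.
The smallest positive such k is 8.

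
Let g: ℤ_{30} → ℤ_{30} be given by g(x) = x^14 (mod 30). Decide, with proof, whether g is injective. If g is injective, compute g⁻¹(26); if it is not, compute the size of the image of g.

12

g(2): Repeated squaring mod 30: 2^1 ≡ 2, 2^2 ≡ 2² = 4, 2^4 ≡ 4² = 16, 2^8 ≡ 16² = 256 ≡ 16. Since 14 = 8 + 4 + 2, 2^14 ≡ 16·16·4: 16·16 = 256 ≡ 16, then 16·4 = 64 ≡ 4. So 2^14 ≡ 4 (mod 30).
g(8): Repeated squaring mod 30: 8^1 ≡ 8, 8^2 ≡ 8² = 64 ≡ 4, 8^4 ≡ 4² = 16, 8^8 ≡ 16² = 256 ≡ 16. Since 14 = 8 + 4 + 2, 8^14 ≡ 16·16·4: 16·16 = 256 ≡ 16, then 16·4 = 64 ≡ 4. So 8^14 ≡ 4 (mod 30).
So g(2) = g(8) = 4 while 2 ≠ 8, so g is not injective.
Since g is not injective, we determine |image(g)|. Computing x^14 mod 30 for each x (by repeated squaring, reducing mod 30 at every step), the values g(0), g(1), …, g(29) are: 0, 1, 4, 9, 16, 25, 6, 19, 4, 21, 10, 1, 24, 19, 16, 15, 16, 19, 24, 1, 10, 21, 4, 19, 6, 25, 16, 9, 4, 1.
The distinct values are {0, 1, 4, 6, 9, 10, 15, 16, 19, 21, 24, 25}; there are 12 of them.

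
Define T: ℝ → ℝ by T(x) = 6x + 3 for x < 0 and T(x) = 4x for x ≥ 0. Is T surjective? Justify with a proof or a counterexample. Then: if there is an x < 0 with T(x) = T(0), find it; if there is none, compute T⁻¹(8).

-1/2

Both pieces are strictly increasing (slopes 6 and 4), so each is injective on its own interval.
The left piece maps (−∞, 0) onto (−∞, 3); the right piece maps [0, ∞) onto [0, ∞).
The union (−∞, 3) ∪ [0, ∞) covers ℝ, so T is surjective.
For the follow-up: the images overlap, so an x < 0 with T(x) = T(0) exists. T(0) = 0; solving 6x + 3 = 0 for x < 0 gives x = (0 − 3)/6 = −1/2.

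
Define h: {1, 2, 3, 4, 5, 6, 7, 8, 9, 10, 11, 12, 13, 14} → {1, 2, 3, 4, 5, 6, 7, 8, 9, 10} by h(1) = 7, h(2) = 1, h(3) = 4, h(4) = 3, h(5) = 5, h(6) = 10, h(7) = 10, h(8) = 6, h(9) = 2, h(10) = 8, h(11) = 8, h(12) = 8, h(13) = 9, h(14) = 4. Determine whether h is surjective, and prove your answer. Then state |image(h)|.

10

Every element of the codomain has a preimage: 1 = h(2), 2 = h(9), 3 = h(4), 4 = h(3), 5 = h(5), 6 = h(8), 7 = h(1), 8 = h(10), 9 = h(13), 10 = h(6).
Thus h is surjective.
The image of h is {1, 2, 3, 4, 5, 6, 7, 8, 9, 10}, which has 10 elements.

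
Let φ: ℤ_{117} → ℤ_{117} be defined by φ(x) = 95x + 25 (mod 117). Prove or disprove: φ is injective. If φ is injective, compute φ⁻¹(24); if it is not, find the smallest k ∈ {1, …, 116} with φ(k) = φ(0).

16

If φ(x_1) = φ(x_2), then 95x_1 ≡ 95x_2 (mod 117). Because gcd(95, 117) = 1, we may cancel 95 to get x_1 ≡ x_2 (mod 117).
So φ is injective.
We now compute 95⁻¹ mod 117 explicitly. Euclid's algorithm: 117 = 1·95 + 22, 95 = 4·22 + 7, 22 = 3·7 + 1; back-substituting gives 1 = 101·95 − 82·117, so 95⁻¹ ≡ 101 (mod 117).
Since φ is injective, we compute φ⁻¹(24): solve 95x + 25 ≡ 24 (mod 117), i.e. 95x ≡ 116 (mod 117).
Multiplying by 95⁻¹ = 101 gives x ≡ 101·116 = 11716 = 100·117 + 16 ≡ 16 (mod 117).
Check: φ(16) = 95·16 + 25 = 1545 = 13·117 + 24 ≡ 24 (mod 117).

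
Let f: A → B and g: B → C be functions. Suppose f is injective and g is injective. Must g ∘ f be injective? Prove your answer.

Suppose (g ∘ f)(u) = (g ∘ f)(v), i.e. g(f(u)) = g(f(v)).
Since g is injective, f(u) = f(v). Since f is injective, u = v. So g ∘ f is injective.

injective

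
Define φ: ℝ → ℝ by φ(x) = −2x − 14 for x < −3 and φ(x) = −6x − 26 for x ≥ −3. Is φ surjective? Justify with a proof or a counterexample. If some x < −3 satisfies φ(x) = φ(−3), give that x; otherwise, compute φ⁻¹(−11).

Both pieces are strictly decreasing (slopes −2 and −6), so each is injective on its own interval.
The left piece maps (−∞, −3) onto (−8, ∞); the right piece maps [−3, ∞) onto (−∞, −8].
These images together cover ℝ, so φ is surjective.
Because the two images are disjoint, no x < −3 has φ(x) = φ(−3), so we compute φ⁻¹(−11): −11 lies in (−∞, −8], so solve −6x − 26 = −11: x = (−11 + 26)/(−6) = −5/2.

-5/2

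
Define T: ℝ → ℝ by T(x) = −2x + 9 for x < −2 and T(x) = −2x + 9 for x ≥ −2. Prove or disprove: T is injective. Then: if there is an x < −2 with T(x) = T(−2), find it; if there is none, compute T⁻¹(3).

Both pieces are strictly decreasing (slopes −2 and −2), so each is injective on its own interval.
The left piece maps (−∞, −2) onto (13, ∞); the right piece maps [−2, ∞) onto (−∞, 13].
These images are disjoint, so no value is attained by both pieces. So T is injective.
Because the two images are disjoint, no x < −2 has T(x) = T(−2), so we compute T⁻¹(3): 3 lies in (−∞, 13], so solve −2x + 9 = 3: x = (3 − 9)/(−2) = 3.

3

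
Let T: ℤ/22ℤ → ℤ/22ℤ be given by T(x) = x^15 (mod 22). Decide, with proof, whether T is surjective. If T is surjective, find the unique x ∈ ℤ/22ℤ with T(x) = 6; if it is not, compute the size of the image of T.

T(1) = 1^15 = 1.
T(3): Repeated squaring mod 22: 3^1 ≡ 3, 3^2 ≡ 3² = 9, 3^4 ≡ 9² = 81 ≡ 15, 3^8 ≡ 15² = 225 ≡ 5. Since 15 = 8 + 4 + 2 + 1, 3^15 ≡ 5·15·9·3: 5·15 = 75 ≡ 9, then 9·9 = 81 ≡ 15, then 15·3 = 45 ≡ 1. So 3^15 ≡ 1 (mod 22).
So T(1) = T(3) = 1 while 1 ≠ 3, thus T is not injective.
A non-injective map from the 22-element set ℤ/22ℤ to itself takes at most 21 distinct values, so it cannot be surjective. So T is not surjective.
Since T is not surjective, we determine |image(T)|. Computing x^15 mod 22 for each x (by repeated squaring, reducing mod 22 at every step), the values T(0), T(1), …, T(21) are: 0, 1, 10, 1, 12, 1, 10, 21, 10, 1, 10, 11, 12, 21, 12, 1, 12, 21, 10, 21, 12, 21.
The distinct values are {0, 1, 10, 11, 12, 21}; there are 6 of them.

6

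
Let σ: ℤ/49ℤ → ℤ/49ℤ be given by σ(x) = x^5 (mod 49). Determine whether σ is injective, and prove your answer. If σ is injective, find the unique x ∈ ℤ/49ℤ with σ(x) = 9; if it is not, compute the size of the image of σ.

σ(0) = 0^5 = 0.
σ(7): Repeated squaring mod 49: 7^1 ≡ 7, 7^2 ≡ 7² = 49 ≡ 0, 7^4 ≡ 0² = 0. Since 5 = 4 + 1, 7^5 ≡ 0·7: 0·7 = 0. So 7^5 ≡ 0 (mod 49).
So σ(0) = σ(7) = 0 while 0 ≠ 7, hence σ is not injective.
Since σ is not injective, we determine |image(σ)|. Computing x^5 mod 49 for each x (by repeated squaring, reducing mod 49 at every step), the values σ(0), σ(1), …, σ(48) are: 0, 1, 32, 47, 44, 38, 34, 0, 36, 4, 40, 37, 10, 20, 0, 22, 25, 33, 30, 31, 6, 0, 8, 46, 26, 23, 3, 41, 0, 43, 18, 19, 16, 24, 27, 0, 29, 39, 12, 9, 45, 13, 0, 15, 11, 5, 2, 17, 48.
The distinct values are {0, 1, 2, 3, 4, 5, 6, 8, 9, 10, 11, 12, 13, 15, 16, 17, 18, 19, 20, 22, 23, 24, 25, 26, 27, 29, 30, 31, 32, 33, 34, 36, 37, 38, 39, 40, 41, 43, 44, 45, 46, 47, 48}; there are 43 of them.

43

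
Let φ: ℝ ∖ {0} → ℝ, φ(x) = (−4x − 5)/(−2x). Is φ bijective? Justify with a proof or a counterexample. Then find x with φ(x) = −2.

-5/8

If φ(x) = 2, cross-multiplying gives −2(−4x − 5) = −4(−2x), which simplifies to 10 = 0 — false.  So 2 has no preimage and φ is not surjective.
Hence φ is not bijective.
Solving φ(x) = −2: cross-multiplying gives −4x − 5 = −2(−2x), which rearranges to −8x = 5, so x = −5/8.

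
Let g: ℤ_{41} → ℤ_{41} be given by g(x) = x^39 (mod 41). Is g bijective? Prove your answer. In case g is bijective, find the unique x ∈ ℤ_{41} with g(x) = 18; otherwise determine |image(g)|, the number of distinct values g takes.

Since 41 is prime, the nonzero elements of ℤ_{41} form a cyclic group of order 40.
As gcd(39, 40) = 1, raising to the 39th power is a bijection on this group: if s^39 ≡ t^39 then (st^{−1})^39 = 1, and the only element of order dividing gcd(39, 40) = 1 is 1, so s = t.
With g(0) = 0 this makes g injective on all of ℤ_{41}, hence bijective (finite equal-size domain and codomain). In particular g is bijective.
Since g is bijective, we find the preimage of 18. The inverse of x ↦ x^39 on (ℤ_{41})^× is x ↦ x^39, because 39·39 = 1521 = 38·40 + 1 ≡ 1 (mod 40) and x^{40} = 1 for x ≠ 0 (Fermat). So g⁻¹(18) = 18^39 mod 41.
Repeated squaring mod 41: 18^1 ≡ 18, 18^2 ≡ 18² = 324 ≡ 37, 18^4 ≡ 37² = 1369 ≡ 16, 18^8 ≡ 16² = 256 ≡ 10, 18^16 ≡ 10² = 100 ≡ 18, 18^32 ≡ 18² = 324 ≡ 37. Since 39 = 32 + 4 + 2 + 1, 18^39 ≡ 37·16·37·18: 37·16 = 592 ≡ 18, then 18·37 = 666 ≡ 10, then 10·18 = 180 ≡ 16. So 18^39 ≡ 16 (mod 41).
Hence g⁻¹(18) = 16.

16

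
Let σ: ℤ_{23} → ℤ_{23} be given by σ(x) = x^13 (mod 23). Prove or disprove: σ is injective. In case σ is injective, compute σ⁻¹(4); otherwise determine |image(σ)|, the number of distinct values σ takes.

2

Since 23 is prime, the nonzero elements of ℤ_{23} form a cyclic group of order 22.
As gcd(13, 22) = 1, raising to the 13th power is a bijection on this group: if a^13 ≡ b^13 then (ab^{−1})^13 = 1, and the only element of order dividing gcd(13, 22) = 1 is 1, so a = b.
With σ(0) = 0 this makes σ injective on all of ℤ_{23}, hence bijective (finite equal-size domain and codomain). In particular σ is injective.
Since σ is injective, we find the preimage of 4. The inverse of x ↦ x^13 on (ℤ_{23})^× is x ↦ x^17, because 13·17 = 221 = 10·22 + 1 ≡ 1 (mod 22) and x^{22} = 1 for x ≠ 0 (Fermat). So σ⁻¹(4) = 4^17 mod 23.
Repeated squaring mod 23: 4^1 ≡ 4, 4^2 ≡ 4² = 16, 4^4 ≡ 16² = 256 ≡ 3, 4^8 ≡ 3² = 9, 4^16 ≡ 9² = 81 ≡ 12. Since 17 = 16 + 1, 4^17 ≡ 12·4: 12·4 = 48 ≡ 2. So 4^17 ≡ 2 (mod 23).
Hence σ⁻¹(4) = 2.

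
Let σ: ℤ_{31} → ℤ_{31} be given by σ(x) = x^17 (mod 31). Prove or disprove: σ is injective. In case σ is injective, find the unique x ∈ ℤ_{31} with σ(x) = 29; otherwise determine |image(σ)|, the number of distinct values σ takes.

23

Since 31 is prime, the nonzero elements of ℤ_{31} form a cyclic group of order 30.
As gcd(17, 30) = 1, raising to the 17th power is a bijection on this group: if x_1^17 ≡ x_2^17 then (x_1x_2^{−1})^17 = 1, and the only element of order dividing gcd(17, 30) = 1 is 1, so x_1 = x_2.
With σ(0) = 0 this makes σ injective on all of ℤ_{31}, hence bijective (finite equal-size domain and codomain). In particular σ is injective.
Since σ is injective, we find the preimage of 29. The inverse of x ↦ x^17 on (ℤ_{31})^× is x ↦ x^23, because 17·23 = 391 = 13·30 + 1 ≡ 1 (mod 30) and x^{30} = 1 for x ≠ 0 (Fermat). So σ⁻¹(29) = 29^23 mod 31.
Repeated squaring mod 31: 29^1 ≡ 29, 29^2 ≡ 29² = 841 ≡ 4, 29^4 ≡ 4² = 16, 29^8 ≡ 16² = 256 ≡ 8, 29^16 ≡ 8² = 64 ≡ 2. Since 23 = 16 + 4 + 2 + 1, 29^23 ≡ 2·16·4·29: 2·16 = 32 ≡ 1, then 1·4 = 4, then 4·29 = 116 ≡ 23. So 29^23 ≡ 23 (mod 31).
Hence σ⁻¹(29) = 23.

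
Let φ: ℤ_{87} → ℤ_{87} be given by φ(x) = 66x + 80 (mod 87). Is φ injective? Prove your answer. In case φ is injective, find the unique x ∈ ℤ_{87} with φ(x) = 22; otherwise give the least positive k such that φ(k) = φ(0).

We have gcd(66, 87) = 3 > 1. Taking a = 0 and b = 29: φ(0) = 80 and φ(29) = 66·29 + 80 = 1994 ≡ 80 (mod 87).
So φ(0) = φ(29) while 0 ≠ 29, therefore φ is not injective.
Since φ is not injective, we find the least positive k with φ(k) = φ(0): this means 66k ≡ 0 (mod 87), i.e. 87 ∣ 66k. Since gcd(66, 87) = 3, dividing through by 3 this holds exactly when 29 ∣ 22k, and as gcd(22, 29) = 1, exactly when 29 ∣ k.
The smallest positive such k is 29.

29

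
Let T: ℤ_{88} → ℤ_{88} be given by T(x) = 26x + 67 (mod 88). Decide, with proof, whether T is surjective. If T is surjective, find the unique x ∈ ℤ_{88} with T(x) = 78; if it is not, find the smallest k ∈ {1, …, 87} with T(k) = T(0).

44

Since gcd(26, 88) = 2, we have 26x ≡ 0 (mod 2) for all x, so T(x) ≡ 1 (mod 2).
But 0 ≢ 1 (mod 2), so 0 ∈ ℤ_{88} has no preimage. Hence T is not surjective.
Since T is not surjective, we find the least positive k with T(k) = T(0): this means 26k ≡ 0 (mod 88), i.e. 88 ∣ 26k. Since gcd(26, 88) = 2, dividing through by 2 this holds exactly when 44 ∣ 13k, and as gcd(13, 44) = 1, exactly when 44 ∣ k.
The smallest positive such k is 44.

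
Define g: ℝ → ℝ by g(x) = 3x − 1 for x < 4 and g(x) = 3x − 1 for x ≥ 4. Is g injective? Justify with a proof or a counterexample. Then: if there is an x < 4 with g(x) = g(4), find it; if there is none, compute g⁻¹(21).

Both pieces are strictly increasing (slopes 3 and 3), so each is injective on its own interval.
The left piece maps (−∞, 4) onto (−∞, 11); the right piece maps [4, ∞) onto [11, ∞).
These images are disjoint, so no value is attained by both pieces. Thus g is injective.
Because the two images are disjoint, no x < 4 has g(x) = g(4), so we compute g⁻¹(21): 21 lies in [11, ∞), so solve 3x − 1 = 21: x = (21 + 1)/3 = 22/3.

22/3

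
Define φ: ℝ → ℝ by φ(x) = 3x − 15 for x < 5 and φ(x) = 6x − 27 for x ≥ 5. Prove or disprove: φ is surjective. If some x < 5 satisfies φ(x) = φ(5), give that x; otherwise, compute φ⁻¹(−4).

11/3

Both pieces are strictly increasing (slopes 3 and 6), so each is injective on its own interval.
The left piece maps (−∞, 5) onto (−∞, 0); the right piece maps [5, ∞) onto [3, ∞).
The union (−∞, 0) ∪ [3, ∞) omits the interval between 0 and 3; in particular 0 has no preimage. So φ is not surjective.
Because the two images are disjoint, no x < 5 has φ(x) = φ(5), so we compute φ⁻¹(−4): −4 lies in (−∞, 0), so solve 3x − 15 = −4: x = (−4 + 15)/3 = 11/3.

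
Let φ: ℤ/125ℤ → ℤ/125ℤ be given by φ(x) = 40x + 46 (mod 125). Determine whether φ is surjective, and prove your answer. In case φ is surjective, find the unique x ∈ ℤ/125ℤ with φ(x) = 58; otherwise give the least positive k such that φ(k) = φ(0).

Recall that surjectivity means every element of the codomain has a preimage under φ.
Since gcd(40, 125) = 5, we have 40x ≡ 0 (mod 5) for all x, so φ(x) ≡ 1 (mod 5).
But 0 ≢ 1 (mod 5), so 0 ∈ ℤ/125ℤ has no preimage. So φ is not surjective.
Since φ is not surjective, we find the least positive k with φ(k) = φ(0): this means 40k ≡ 0 (mod 125), i.e. 125 ∣ 40k. Since gcd(40, 125) = 5, dividing through by 5 this holds exactly when 25 ∣ 8k, and as gcd(8, 25) = 1, exactly when 25 ∣ k.
The smallest positive such k is 25.

25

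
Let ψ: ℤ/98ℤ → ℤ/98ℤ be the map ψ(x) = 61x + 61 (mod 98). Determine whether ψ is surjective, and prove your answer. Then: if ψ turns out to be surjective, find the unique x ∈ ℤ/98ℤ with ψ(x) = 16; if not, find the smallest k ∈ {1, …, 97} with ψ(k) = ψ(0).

Since gcd(61, 98) = 1, 61 is invertible modulo 98. Euclid's algorithm: 98 = 1·61 + 37, 61 = 1·37 + 24, 37 = 1·24 + 13, 24 = 1·13 + 11, 13 = 1·11 + 2, 11 = 5·2 + 1; back-substituting gives 1 = 45·61 − 28·98, so 61⁻¹ ≡ 45 (mod 98).
Then y ↦ 45(y − 61) is a two-sided inverse to ψ, so every y ∈ ℤ/98ℤ has a preimage.
Therefore ψ is surjective.
Since ψ is surjective, we find ψ⁻¹(16): we need 61x ≡ 16 − 61 ≡ 53 (mod 98). Using 61⁻¹ = 45: x ≡ 45·53 = 2385 = 24·98 + 33, so x = 33.
Check: ψ(33) = 61·33 + 61 = 2074 = 21·98 + 16 ≡ 16 (mod 98).

33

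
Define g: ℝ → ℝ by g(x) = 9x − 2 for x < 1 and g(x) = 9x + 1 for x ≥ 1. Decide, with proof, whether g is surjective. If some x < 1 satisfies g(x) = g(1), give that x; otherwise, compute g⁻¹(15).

14/9

Both pieces are strictly increasing (slopes 9 and 9), so each is injective on its own interval.
The left piece maps (−∞, 1) onto (−∞, 7); the right piece maps [1, ∞) onto [10, ∞).
The union (−∞, 7) ∪ [10, ∞) omits the interval between 7 and 10; in particular 7 has no preimage. So g is not surjective.
Because the two images are disjoint, no x < 1 has g(x) = g(1), so we compute g⁻¹(15): 15 lies in [10, ∞), so solve 9x + 1 = 15: x = (15 − 1)/9 = 14/9.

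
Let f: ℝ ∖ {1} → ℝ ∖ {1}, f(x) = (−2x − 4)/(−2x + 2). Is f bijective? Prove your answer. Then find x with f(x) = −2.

Suppose f(u) = f(v). Cross-multiplying: (−2u − 4)(−2v + 2) = (−2v − 4)(−2u + 2).
Expanding both sides and cancelling the symmetric terms leaves −12·(u − v) = 0. Since −12 ≠ 0, u = v. Therefore f is injective.
For any y ≠ 1, solving y(−2x + 2) = −2x − 4 for x gives a well-defined x ≠ 1. So f is surjective.
So f is bijective.
Solving f(x) = −2: cross-multiplying gives −2x − 4 = −2(−2x + 2), which rearranges to −6x = 0, so x = 0.

0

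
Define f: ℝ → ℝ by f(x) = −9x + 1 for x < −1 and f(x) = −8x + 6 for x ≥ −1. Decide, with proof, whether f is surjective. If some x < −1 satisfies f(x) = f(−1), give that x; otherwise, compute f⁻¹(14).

-13/9

Both pieces are strictly decreasing (slopes −9 and −8), so each is injective on its own interval.
The left piece maps (−∞, −1) onto (10, ∞); the right piece maps [−1, ∞) onto (−∞, 14].
The union (10, ∞) ∪ (−∞, 14] covers ℝ, so f is surjective.
For the follow-up: the images overlap, so an x < −1 with f(x) = f(−1) exists. f(−1) = 14; solving −9x + 1 = 14 for x < −1 gives x = (14 − 1)/(−9) = −13/9.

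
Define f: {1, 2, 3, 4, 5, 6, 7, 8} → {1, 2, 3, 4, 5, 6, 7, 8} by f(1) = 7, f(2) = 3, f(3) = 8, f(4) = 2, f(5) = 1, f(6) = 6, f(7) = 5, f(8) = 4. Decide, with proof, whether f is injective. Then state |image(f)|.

The values f(1), …, f(8) are 7, 3, 8, 2, 1, 6, 5, 4 — all distinct.
So f(u) = f(v) only when u = v, and f is injective.
The image of f is {1, 2, 3, 4, 5, 6, 7, 8}, which has 8 elements.

8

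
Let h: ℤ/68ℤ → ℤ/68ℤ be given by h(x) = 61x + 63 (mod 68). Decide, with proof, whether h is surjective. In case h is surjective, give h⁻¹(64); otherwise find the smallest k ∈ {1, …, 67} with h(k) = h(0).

Recall that surjectivity means every element of the codomain has a preimage under h.
Since gcd(61, 68) = 1, 61 is invertible modulo 68. Euclid's algorithm: 68 = 1·61 + 7, 61 = 8·7 + 5, 7 = 1·5 + 2, 5 = 2·2 + 1; back-substituting gives 1 = 29·61 − 26·68, so 61⁻¹ ≡ 29 (mod 68).
Then y ↦ 29(y − 63) is a two-sided inverse to h, so every y ∈ ℤ/68ℤ has a preimage.
Thus h is surjective.
Since h is surjective, we compute h⁻¹(64): solve 61x + 63 ≡ 64 (mod 68), i.e. 61x ≡ 1 (mod 68).
Multiplying by 61⁻¹ = 29 gives x ≡ 29·1 = 29 ≡ 29 (mod 68).
Check: h(29) = 61·29 + 63 = 1832 = 26·68 + 64 ≡ 64 (mod 68).

29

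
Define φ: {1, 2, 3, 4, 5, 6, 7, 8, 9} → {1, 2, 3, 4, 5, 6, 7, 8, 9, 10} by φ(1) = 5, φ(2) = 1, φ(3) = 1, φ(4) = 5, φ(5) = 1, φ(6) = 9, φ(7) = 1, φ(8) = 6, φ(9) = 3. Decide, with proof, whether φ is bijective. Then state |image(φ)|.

φ(2) = 1 = φ(3) with 2 ≠ 3, so φ is not injective, hence not bijective.
The image of φ is {1, 3, 5, 6, 9}, which has 5 elements.

5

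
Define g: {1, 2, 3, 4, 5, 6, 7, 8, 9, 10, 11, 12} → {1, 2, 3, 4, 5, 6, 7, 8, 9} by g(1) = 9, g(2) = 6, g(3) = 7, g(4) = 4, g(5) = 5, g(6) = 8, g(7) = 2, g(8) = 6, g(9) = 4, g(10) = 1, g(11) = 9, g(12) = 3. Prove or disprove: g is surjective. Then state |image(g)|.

Every element of the codomain has a preimage: 1 = g(10), 2 = g(7), 3 = g(12), 4 = g(4), 5 = g(5), 6 = g(2), 7 = g(3), 8 = g(6), 9 = g(1).
So g is surjective.
The image of g is {1, 2, 3, 4, 5, 6, 7, 8, 9}, which has 9 elements.

9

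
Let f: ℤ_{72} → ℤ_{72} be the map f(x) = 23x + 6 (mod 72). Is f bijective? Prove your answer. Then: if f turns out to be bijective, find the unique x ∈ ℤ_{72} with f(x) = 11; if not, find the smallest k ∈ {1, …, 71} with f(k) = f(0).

19

If f(s) = f(t), then 23s ≡ 23t (mod 72). Because gcd(23, 72) = 1, we may cancel 23 to get s ≡ t (mod 72).
We now compute 23⁻¹ mod 72 explicitly. Euclid's algorithm: 72 = 3·23 + 3, 23 = 7·3 + 2, 3 = 1·2 + 1; back-substituting gives 1 = 47·23 − 15·72, so 23⁻¹ ≡ 47 (mod 72).
Then y ↦ 47(y − 6) is a two-sided inverse to f, so every y ∈ ℤ_{72} has a preimage.
Therefore f is bijective.
Since f is bijective, we find f⁻¹(11): we need 23x ≡ 11 − 6 ≡ 5 (mod 72). Using 23⁻¹ = 47: x ≡ 47·5 = 235 = 3·72 + 19, so x = 19.
Check: f(19) = 23·19 + 6 = 443 = 6·72 + 11 ≡ 11 (mod 72).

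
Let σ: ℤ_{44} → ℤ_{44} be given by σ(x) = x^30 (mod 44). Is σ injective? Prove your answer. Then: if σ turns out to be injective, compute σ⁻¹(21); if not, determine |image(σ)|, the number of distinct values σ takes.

4

σ(1) = 1^30 = 1.
σ(3): Repeated squaring mod 44: 3^1 ≡ 3, 3^2 ≡ 3² = 9, 3^4 ≡ 9² = 81 ≡ 37, 3^8 ≡ 37² = 1369 ≡ 5, 3^16 ≡ 5² = 25. Since 30 = 16 + 8 + 4 + 2, 3^30 ≡ 25·5·37·9: 25·5 = 125 ≡ 37, then 37·37 = 1369 ≡ 5, then 5·9 = 45 ≡ 1. So 3^30 ≡ 1 (mod 44).
So σ(1) = σ(3) = 1 while 1 ≠ 3, hence σ is not injective.
Since σ is not injective, we determine |image(σ)|. Computing x^30 mod 44 for each x (by repeated squaring, reducing mod 44 at every step), the values σ(0), σ(1), …, σ(43) are: 0, 1, 12, 1, 12, 1, 12, 1, 12, 1, 12, 33, 12, 1, 12, 1, 12, 1, 12, 1, 12, 1, 0, 1, 12, 1, 12, 1, 12, 1, 12, 1, 12, 33, 12, 1, 12, 1, 12, 1, 12, 1, 12, 1.
The distinct values are {0, 1, 12, 33}; there are 4 of them.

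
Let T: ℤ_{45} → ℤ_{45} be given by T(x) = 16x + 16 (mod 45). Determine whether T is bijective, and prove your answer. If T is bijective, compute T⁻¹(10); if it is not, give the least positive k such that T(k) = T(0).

By definition, injectivity means: for all u, v in the domain, T(u) = T(v) implies u = v.
If T(u) = T(v), then 16u ≡ 16v (mod 45). Because gcd(16, 45) = 1, we may cancel 16 to get u ≡ v (mod 45).
We now compute 16⁻¹ mod 45 explicitly. Euclid's algorithm: 45 = 2·16 + 13, 16 = 1·13 + 3, 13 = 4·3 + 1; back-substituting gives 1 = 31·16 − 11·45, so 16⁻¹ ≡ 31 (mod 45).
For any y ∈ ℤ_{45}, x = 31(y − 16) mod 45 satisfies T(x) = 16·31(y − 16) + 16 ≡ y (since 16·31 ≡ 1 mod 45). So every y has a preimage.
Therefore T is bijective.
Since T is bijective, we compute T⁻¹(10): solve 16x + 16 ≡ 10 (mod 45), i.e. 16x ≡ 39 (mod 45).
Multiplying by 16⁻¹ = 31 gives x ≡ 31·39 = 1209 = 26·45 + 39 ≡ 39 (mod 45).
Check: T(39) = 16·39 + 16 = 640 = 14·45 + 10 ≡ 10 (mod 45).

39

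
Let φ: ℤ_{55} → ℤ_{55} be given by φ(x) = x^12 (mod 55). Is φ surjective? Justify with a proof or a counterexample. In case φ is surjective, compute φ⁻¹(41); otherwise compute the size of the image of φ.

φ(4): Repeated squaring mod 55: 4^1 ≡ 4, 4^2 ≡ 4² = 16, 4^4 ≡ 16² = 256 ≡ 36, 4^8 ≡ 36² = 1296 ≡ 31. Since 12 = 8 + 4, 4^12 ≡ 31·36: 31·36 = 1116 ≡ 16. So 4^12 ≡ 16 (mod 55).
φ(7): Repeated squaring mod 55: 7^1 ≡ 7, 7^2 ≡ 7² = 49, 7^4 ≡ 49² = 2401 ≡ 36, 7^8 ≡ 36² = 1296 ≡ 31. Since 12 = 8 + 4, 7^12 ≡ 31·36: 31·36 = 1116 ≡ 16. So 7^12 ≡ 16 (mod 55).
So φ(4) = φ(7) = 16 while 4 ≠ 7, thus φ is not injective.
A non-injective map from the 55-element set ℤ_{55} to itself takes at most 54 distinct values, so it cannot be surjective. Thus φ is not surjective.
Since φ is not surjective, we determine |image(φ)|. Computing x^12 mod 55 for each x (by repeated squaring, reducing mod 55 at every step), the values φ(0), φ(1), …, φ(54) are: 0, 1, 26, 31, 16, 25, 36, 16, 31, 26, 45, 11, 1, 26, 31, 5, 36, 36, 16, 31, 15, 1, 11, 1, 26, 20, 16, 36, 36, 16, 20, 26, 1, 11, 1, 15, 31, 16, 36, 36, 5, 31, 26, 1, 11, 45, 26, 31, 16, 36, 25, 16, 31, 26, 1.
The distinct values are {0, 1, 5, 11, 15, 16, 20, 25, 26, 31, 36, 45}; there are 12 of them.

12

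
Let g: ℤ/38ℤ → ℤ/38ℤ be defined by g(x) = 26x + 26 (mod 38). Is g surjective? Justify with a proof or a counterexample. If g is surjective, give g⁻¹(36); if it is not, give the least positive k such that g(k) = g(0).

Since gcd(26, 38) = 2, we have 26x ≡ 0 (mod 2) for all x, so g(x) ≡ 0 (mod 2).
But 1 ≢ 0 (mod 2), so 1 ∈ ℤ/38ℤ has no preimage. So g is not surjective.
Since g is not surjective, we find the least positive k with g(k) = g(0): this means 26k ≡ 0 (mod 38), i.e. 38 ∣ 26k. Since gcd(26, 38) = 2, dividing through by 2 this holds exactly when 19 ∣ 13k, and as gcd(13, 19) = 1, exactly when 19 ∣ k.
The smallest positive such k is 19.

19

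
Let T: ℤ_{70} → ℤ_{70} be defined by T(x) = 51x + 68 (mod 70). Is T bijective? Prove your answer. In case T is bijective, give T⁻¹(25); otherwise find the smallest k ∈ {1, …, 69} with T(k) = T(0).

If T(u) = T(v), then 51u ≡ 51v (mod 70). Because gcd(51, 70) = 1, we may cancel 51 to get u ≡ v (mod 70).
We now compute 51⁻¹ mod 70 explicitly. Euclid's algorithm: 70 = 1·51 + 19, 51 = 2·19 + 13, 19 = 1·13 + 6, 13 = 2·6 + 1; back-substituting gives 1 = 11·51 − 8·70, so 51⁻¹ ≡ 11 (mod 70).
For any y ∈ ℤ_{70}, x = 11(y − 68) mod 70 satisfies T(x) = 51·11(y − 68) + 68 ≡ y (since 51·11 ≡ 1 mod 70). So every y has a preimage.
Therefore T is bijective.
Since T is bijective, we compute T⁻¹(25): solve 51x + 68 ≡ 25 (mod 70), i.e. 51x ≡ 27 (mod 70).
Multiplying by 51⁻¹ = 11 gives x ≡ 11·27 = 297 = 4·70 + 17 ≡ 17 (mod 70).
Check: T(17) = 51·17 + 68 = 935 = 13·70 + 25 ≡ 25 (mod 70).

17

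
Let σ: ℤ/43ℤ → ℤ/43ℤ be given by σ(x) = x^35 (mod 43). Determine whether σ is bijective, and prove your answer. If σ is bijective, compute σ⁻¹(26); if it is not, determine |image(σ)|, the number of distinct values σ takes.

7

σ(1) = 1^35 = 1.
σ(4): Repeated squaring mod 43: 4^1 ≡ 4, 4^2 ≡ 4² = 16, 4^4 ≡ 16² = 256 ≡ 41, 4^8 ≡ 41² = 1681 ≡ 4, 4^16 ≡ 4² = 16, 4^32 ≡ 16² = 256 ≡ 41. Since 35 = 32 + 2 + 1, 4^35 ≡ 41·16·4: 41·16 = 656 ≡ 11, then 11·4 = 44 ≡ 1. So 4^35 ≡ 1 (mod 43).
So σ(1) = σ(4) = 1 while 1 ≠ 4, therefore σ is not injective, hence not bijective.
Since σ is not bijective, we determine |image(σ)|. Computing x^35 mod 43 for each x (by repeated squaring, reducing mod 43 at every step), the values σ(0), σ(1), …, σ(42) are: 0, 1, 42, 7, 1, 7, 36, 37, 42, 6, 36, 1, 7, 6, 6, 6, 1, 6, 37, 7, 7, 1, 42, 36, 36, 6, 37, 42, 37, 37, 37, 36, 42, 7, 37, 1, 6, 7, 36, 42, 36, 1, 42.
The distinct values are {0, 1, 6, 7, 36, 37, 42}; there are 7 of them.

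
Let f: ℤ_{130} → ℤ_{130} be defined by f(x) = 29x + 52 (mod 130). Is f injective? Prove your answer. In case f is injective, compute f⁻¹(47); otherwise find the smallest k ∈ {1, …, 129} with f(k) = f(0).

Recall: f is injective when f(a) = f(b) forces a = b.
If f(a) = f(b), then 29a ≡ 29b (mod 130). Because gcd(29, 130) = 1, we may cancel 29 to get a ≡ b (mod 130).
So f is injective.
We now compute 29⁻¹ mod 130 explicitly. Euclid's algorithm: 130 = 4·29 + 14, 29 = 2·14 + 1; back-substituting gives 1 = 9·29 − 2·130, so 29⁻¹ ≡ 9 (mod 130).
Since f is injective, we find f⁻¹(47): we need 29x ≡ 47 − 52 ≡ 125 (mod 130). Using 29⁻¹ = 9: x ≡ 9·125 = 1125 = 8·130 + 85, so x = 85.
Check: f(85) = 29·85 + 52 = 2517 = 19·130 + 47 ≡ 47 (mod 130).

85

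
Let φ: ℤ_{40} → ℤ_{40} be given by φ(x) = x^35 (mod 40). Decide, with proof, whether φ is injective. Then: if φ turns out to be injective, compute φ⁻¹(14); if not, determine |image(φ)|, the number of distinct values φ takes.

25

φ(0) = 0^35 = 0.
φ(10): Repeated squaring mod 40: 10^1 ≡ 10, 10^2 ≡ 10² = 100 ≡ 20, 10^4 ≡ 20² = 400 ≡ 0, 10^8 ≡ 0² = 0, 10^16 ≡ 0² = 0, 10^32 ≡ 0² = 0. Since 35 = 32 + 2 + 1, 10^35 ≡ 0·20·10: 0·20 = 0, then 0·10 = 0. So 10^35 ≡ 0 (mod 40).
So φ(0) = φ(10) = 0 while 0 ≠ 10, thus φ is not injective.
Since φ is not injective, we determine |image(φ)|. Computing x^35 mod 40 for each x (by repeated squaring, reducing mod 40 at every step), the values φ(0), φ(1), …, φ(39) are: 0, 1, 8, 27, 24, 5, 16, 23, 32, 9, 0, 11, 8, 37, 24, 15, 16, 33, 32, 19, 0, 21, 8, 7, 24, 25, 16, 3, 32, 29, 0, 31, 8, 17, 24, 35, 16, 13, 32, 39.
The distinct values are {0, 1, 3, 5, 7, 8, 9, 11, 13, 15, 16, 17, 19, 21, 23, 24, 25, 27, 29, 31, 32, 33, 35, 37, 39}; there are 25 of them.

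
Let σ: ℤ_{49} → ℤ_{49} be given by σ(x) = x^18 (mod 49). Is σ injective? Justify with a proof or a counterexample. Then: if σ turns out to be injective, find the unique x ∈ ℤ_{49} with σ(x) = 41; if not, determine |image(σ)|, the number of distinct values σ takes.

σ(3): Repeated squaring mod 49: 3^1 ≡ 3, 3^2 ≡ 3² = 9, 3^4 ≡ 9² = 81 ≡ 32, 3^8 ≡ 32² = 1024 ≡ 44, 3^16 ≡ 44² = 1936 ≡ 25. Since 18 = 16 + 2, 3^18 ≡ 25·9: 25·9 = 225 ≡ 29. So 3^18 ≡ 29 (mod 49).
σ(5): Repeated squaring mod 49: 5^1 ≡ 5, 5^2 ≡ 5² = 25, 5^4 ≡ 25² = 625 ≡ 37, 5^8 ≡ 37² = 1369 ≡ 46, 5^16 ≡ 46² = 2116 ≡ 9. Since 18 = 16 + 2, 5^18 ≡ 9·25: 9·25 = 225 ≡ 29. So 5^18 ≡ 29 (mod 49).
So σ(3) = σ(5) = 29 while 3 ≠ 5, thus σ is not injective.
Since σ is not injective, we determine |image(σ)|. Computing x^18 mod 49 for each x (by repeated squaring, reducing mod 49 at every step), the values σ(0), σ(1), …, σ(48) are: 0, 1, 43, 29, 36, 29, 22, 0, 29, 8, 22, 43, 15, 43, 0, 8, 22, 15, 1, 1, 15, 0, 36, 36, 8, 8, 36, 36, 0, 15, 1, 1, 15, 22, 8, 0, 43, 15, 43, 22, 8, 29, 0, 22, 29, 36, 29, 43, 1.
The distinct values are {0, 1, 8, 15, 22, 29, 36, 43}; there are 8 of them.

8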